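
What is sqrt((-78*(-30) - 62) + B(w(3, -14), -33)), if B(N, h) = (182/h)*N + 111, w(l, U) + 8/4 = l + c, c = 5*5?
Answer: sqrt(2445465)/33 ≈ 47.388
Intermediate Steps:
c = 25
w(l, U) = 23 + l (w(l, U) = -2 + (l + 25) = -2 + (25 + l) = 23 + l)
B(N, h) = 111 + 182*N/h (B(N, h) = 182*N/h + 111 = 111 + 182*N/h)
sqrt((-78*(-30) - 62) + B(w(3, -14), -33)) = sqrt((-78*(-30) - 62) + (111 + 182*(23 + 3)/(-33))) = sqrt((2340 - 62) + (111 + 182*26*(-1/33))) = sqrt(2278 + (111 - 4732/33)) = sqrt(2278 - 1069/33) = sqrt(74105/33) = sqrt(2445465)/33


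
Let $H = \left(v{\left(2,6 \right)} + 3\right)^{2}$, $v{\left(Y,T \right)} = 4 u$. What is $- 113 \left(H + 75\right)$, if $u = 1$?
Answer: $-14012$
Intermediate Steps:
$v{\left(Y,T \right)} = 4$ ($v{\left(Y,T \right)} = 4 \cdot 1 = 4$)
$H = 49$ ($H = \left(4 + 3\right)^{2} = 7^{2} = 49$)
$- 113 \left(H + 75\right) = - 113 \left(49 + 75\right) = \left(-113\right) 124 = -14012$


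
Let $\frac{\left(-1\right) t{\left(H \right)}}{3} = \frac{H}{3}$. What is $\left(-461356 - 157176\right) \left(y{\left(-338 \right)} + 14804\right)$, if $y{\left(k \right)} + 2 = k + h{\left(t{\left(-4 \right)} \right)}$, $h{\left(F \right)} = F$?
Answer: $-8948920976$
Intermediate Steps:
$t{\left(H \right)} = - H$ ($t{\left(H \right)} = - 3 \frac{H}{3} = - H$)
$y{\left(k \right)} = 2 + k$ ($y{\left(k \right)} = -2 + \left(k - -4\right) = -2 + \left(k + 4\right) = -2 + \left(4 + k\right) = 2 + k$)
$\left(-461356 - 157176\right) \left(y{\left(-338 \right)} + 14804\right) = \left(-461356 - 157176\right) \left(\left(2 - 338\right) + 14804\right) = - 618532 \left(-336 + 14804\right) = \left(-618532\right) 14468 = -8948920976$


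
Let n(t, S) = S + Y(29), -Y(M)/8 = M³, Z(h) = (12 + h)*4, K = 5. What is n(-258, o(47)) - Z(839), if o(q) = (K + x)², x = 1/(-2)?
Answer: -793983/4 ≈ -1.9850e+5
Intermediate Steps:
Z(h) = 48 + 4*h
x = -½ (x = 1*(-½) = -½ ≈ -0.50000)
Y(M) = -8*M³
o(q) = 81/4 (o(q) = (5 - ½)² = (9/2)² = 81/4)
n(t, S) = -195112 + S (n(t, S) = S - 8*29³ = S - 8*24389 = S - 195112 = -195112 + S)
n(-258, o(47)) - Z(839) = (-195112 + 81/4) - (48 + 4*839) = -780367/4 - (48 + 3356) = -780367/4 - 1*3404 = -780367/4 - 3404 = -793983/4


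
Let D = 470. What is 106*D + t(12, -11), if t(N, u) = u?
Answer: 49809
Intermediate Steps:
106*D + t(12, -11) = 106*470 - 11 = 49820 - 11 = 49809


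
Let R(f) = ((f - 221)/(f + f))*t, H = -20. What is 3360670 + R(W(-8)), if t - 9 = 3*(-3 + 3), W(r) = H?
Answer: 134428969/40 ≈ 3.3607e+6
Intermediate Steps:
W(r) = -20
t = 9 (t = 9 + 3*(-3 + 3) = 9 + 3*0 = 9 + 0 = 9)
R(f) = 9*(-221 + f)/(2*f) (R(f) = ((f - 221)/(f + f))*9 = ((-221 + f)/((2*f)))*9 = ((-221 + f)*(1/(2*f)))*9 = ((-221 + f)/(2*f))*9 = 9*(-221 + f)/(2*f))
3360670 + R(W(-8)) = 3360670 + (9/2)*(-221 - 20)/(-20) = 3360670 + (9/2)*(-1/20)*(-241) = 3360670 + 2169/40 = 134428969/40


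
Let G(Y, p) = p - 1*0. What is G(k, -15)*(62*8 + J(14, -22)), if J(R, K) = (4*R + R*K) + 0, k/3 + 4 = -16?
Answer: -3660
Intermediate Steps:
k = -60 (k = -12 + 3*(-16) = -12 - 48 = -60)
J(R, K) = 4*R + K*R (J(R, K) = (4*R + K*R) + 0 = 4*R + K*R)
G(Y, p) = p (G(Y, p) = p + 0 = p)
G(k, -15)*(62*8 + J(14, -22)) = -15*(62*8 + 14*(4 - 22)) = -15*(496 + 14*(-18)) = -15*(496 - 252) = -15*244 = -3660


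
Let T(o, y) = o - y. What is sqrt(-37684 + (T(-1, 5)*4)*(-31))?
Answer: 2*I*sqrt(9235) ≈ 192.2*I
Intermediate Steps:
sqrt(-37684 + (T(-1, 5)*4)*(-31)) = sqrt(-37684 + ((-1 - 1*5)*4)*(-31)) = sqrt(-37684 + ((-1 - 5)*4)*(-31)) = sqrt(-37684 - 6*4*(-31)) = sqrt(-37684 - 24*(-31)) = sqrt(-37684 + 744) = sqrt(-36940) = 2*I*sqrt(9235)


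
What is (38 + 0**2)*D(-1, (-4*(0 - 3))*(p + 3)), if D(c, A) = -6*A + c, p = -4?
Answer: 2698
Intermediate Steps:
D(c, A) = c - 6*A
(38 + 0**2)*D(-1, (-4*(0 - 3))*(p + 3)) = (38 + 0**2)*(-1 - 6*(-4*(0 - 3))*(-4 + 3)) = (38 + 0)*(-1 - 6*(-4*(-3))*(-1)) = 38*(-1 - 72*(-1)) = 38*(-1 - 6*(-12)) = 38*(-1 + 72) = 38*71 = 2698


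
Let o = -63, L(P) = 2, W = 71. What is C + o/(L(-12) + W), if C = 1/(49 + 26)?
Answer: -4652/5475 ≈ -0.84968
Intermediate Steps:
C = 1/75 ≈ 0.013333
C + o/(L(-12) + W) = 1/75 - 63/(2 + 71) = 1/75 - 63/73 = -4652/5475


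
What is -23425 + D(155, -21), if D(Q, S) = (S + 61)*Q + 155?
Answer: -17070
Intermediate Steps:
D(Q, S) = 155 + Q*(61 + S) (D(Q, S) = (61 + S)*Q + 155 = Q*(61 + S) + 155 = 155 + Q*(61 + S))
-23425 + D(155, -21) = -23425 + (155 + 61*155 + 155*(-21)) = -23425 + (155 + 9455 - 3255) = -23425 + 6355 = -17070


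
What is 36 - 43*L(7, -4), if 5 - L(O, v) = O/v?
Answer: -1017/4 ≈ -254.25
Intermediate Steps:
L(O, v) = 5 - O/v
36 - 43*L(7, -4) = 36 - 43*(5 - 1*7/(-4)) = 36 - 43*(5 - 1*7*(-1/4)) = 36 - 43*(5 + 7/4) = 36 - 43*27/4 = 36 - 1161/4 = -1017/4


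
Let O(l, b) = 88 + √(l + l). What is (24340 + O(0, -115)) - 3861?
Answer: 20567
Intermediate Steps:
O(l, b) = 88 + √2*√l (O(l, b) = 88 + √(2*l) = 88 + √2*√l)
(24340 + O(0, -115)) - 3861 = (24340 + (88 + √2*√0)) - 3861 = (24340 + (88 + √2*0)) - 3861 = (24340 + (88 + 0)) - 3861 = (24340 + 88) - 3861 = 24428 - 3861 = 20567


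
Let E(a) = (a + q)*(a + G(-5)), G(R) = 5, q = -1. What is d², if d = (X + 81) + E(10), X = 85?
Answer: 90601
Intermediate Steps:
E(a) = (-1 + a)*(5 + a) (E(a) = (a - 1)*(a + 5) = (-1 + a)*(5 + a))
d = 301 (d = (85 + 81) + (-5 + 10² + 4*10) = 166 + (-5 + 100 + 40) = 166 + 135 = 301)
d² = 301² = 90601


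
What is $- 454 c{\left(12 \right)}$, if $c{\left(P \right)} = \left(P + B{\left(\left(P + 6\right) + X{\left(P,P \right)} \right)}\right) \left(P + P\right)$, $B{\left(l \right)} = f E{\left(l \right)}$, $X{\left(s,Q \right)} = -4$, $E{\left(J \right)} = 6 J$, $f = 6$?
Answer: $-5622336$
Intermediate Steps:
$B{\left(l \right)} = 36 l$ ($B{\left(l \right)} = 6 \cdot 6 l = 36 l$)
$c{\left(P \right)} = 2 P \left(72 + 37 P\right)$ ($c{\left(P \right)} = \left(P + 36 \left(\left(P + 6\right) - 4\right)\right) \left(P + P\right) = \left(P + 36 \left(\left(6 + P\right) - 4\right)\right) 2 P = \left(P + 36 \left(2 + P\right)\right) 2 P = \left(P + \left(72 + 36 P\right)\right) 2 P = \left(72 + 37 P\right) 2 P = 2 P \left(72 + 37 P\right)$)
$- 454 c{\left(12 \right)} = - 454 \cdot 2 \cdot 12 \left(72 + 37 \cdot 12\right) = - 454 \cdot 2 \cdot 12 \left(72 + 444\right) = - 454 \cdot 2 \cdot 12 \cdot 516 = \left(-454\right) 12384 = -5622336$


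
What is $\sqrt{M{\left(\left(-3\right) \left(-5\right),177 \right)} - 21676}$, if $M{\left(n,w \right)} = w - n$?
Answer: $i \sqrt{21514} \approx 146.68 i$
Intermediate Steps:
$\sqrt{M{\left(\left(-3\right) \left(-5\right),177 \right)} - 21676} = \sqrt{\left(177 - \left(-3\right) \left(-5\right)\right) - 21676} = \sqrt{\left(177 - 15\right) - 21676} = \sqrt{162 - 21676} = \sqrt{-21514} = i \sqrt{21514}$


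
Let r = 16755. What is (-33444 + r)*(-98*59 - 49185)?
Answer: 917344263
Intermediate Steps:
(-33444 + r)*(-98*59 - 49185) = (-33444 + 16755)*(-98*59 - 49185) = -16689*(-5782 - 49185) = -16689*(-54967) = 917344263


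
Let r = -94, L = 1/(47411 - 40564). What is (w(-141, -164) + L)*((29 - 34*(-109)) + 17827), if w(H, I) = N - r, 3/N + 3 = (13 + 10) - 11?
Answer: 41780773648/20541 ≈ 2.0340e+6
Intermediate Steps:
L = 1/6847 ≈ 0.00014605
N = 1/3 (N = 3/(-3 + ((13 + 10) - 11)) = 3/(-3 + (23 - 11)) = 3/(-3 + 12) = 3/9 = 3*(1/9) = 1/3 ≈ 0.33333)
w(H, I) = 283/3 (w(H, I) = 1/3 - 1*(-94) = 1/3 + 94 = 283/3)
(w(-141, -164) + L)*((29 - 34*(-109)) + 17827) = (283/3 + 1/6847)*((29 - 34*(-109)) + 17827) = 1937704*((29 + 3706) + 17827)/20541 = 1937704*(3735 + 17827)/20541 = (1937704/20541)*21562 = 41780773648/20541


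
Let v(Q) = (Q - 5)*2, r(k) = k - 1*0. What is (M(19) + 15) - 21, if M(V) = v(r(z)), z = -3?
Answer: -22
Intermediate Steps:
r(k) = k (r(k) = k + 0 = k)
v(Q) = -10 + 2*Q (v(Q) = (-5 + Q)*2 = -10 + 2*Q)
M(V) = -16 (M(V) = -10 + 2*(-3) = -10 - 6 = -16)
(M(19) + 15) - 21 = (-16 + 15) - 21 = -1 - 21 = -22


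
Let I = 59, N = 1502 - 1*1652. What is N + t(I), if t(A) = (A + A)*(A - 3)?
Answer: 6458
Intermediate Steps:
N = -150 (N = 1502 - 1652 = -150)
t(A) = 2*A*(-3 + A) (t(A) = (2*A)*(-3 + A) = 2*A*(-3 + A))
N + t(I) = -150 + 2*59*(-3 + 59) = -150 + 2*59*56 = -150 + 6608 = 6458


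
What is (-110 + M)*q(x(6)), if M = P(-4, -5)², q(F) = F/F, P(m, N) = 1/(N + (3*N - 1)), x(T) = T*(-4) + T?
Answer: -48509/441 ≈ -110.00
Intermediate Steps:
x(T) = -3*T (x(T) = -4*T + T = -3*T)
P(m, N) = 1/(-1 + 4*N) (P(m, N) = 1/(N + (-1 + 3*N)) = 1/(-1 + 4*N))
q(F) = 1
M = 1/441 (M = (1/(-1 + 4*(-5)))² = (1/(-1 - 20))² = (1/(-21))² = (-1/21)² = 1/441 ≈ 0.0022676)
(-110 + M)*q(x(6)) = (-110 + 1/441)*1 = -48509/441*1 = -48509/441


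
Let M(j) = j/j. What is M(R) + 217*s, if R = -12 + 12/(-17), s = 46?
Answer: 9983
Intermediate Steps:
R = -216/17 (R = -12 + 12*(-1/17) = -12 - 12/17 = -216/17 ≈ -12.706)
M(j) = 1
M(R) + 217*s = 1 + 217*46 = 1 + 9982 = 9983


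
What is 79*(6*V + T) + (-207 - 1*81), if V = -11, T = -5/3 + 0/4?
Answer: -16901/3 ≈ -5633.7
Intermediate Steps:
T = -5/3 (T = -5*⅓ + 0*(¼) = -5/3 + 0 = -5/3 ≈ -1.6667)
79*(6*V + T) + (-207 - 1*81) = 79*(6*(-11) - 5/3) + (-207 - 1*81) = 79*(-66 - 5/3) + (-207 - 81) = 79*(-203/3) - 288 = -16037/3 - 288 = -16901/3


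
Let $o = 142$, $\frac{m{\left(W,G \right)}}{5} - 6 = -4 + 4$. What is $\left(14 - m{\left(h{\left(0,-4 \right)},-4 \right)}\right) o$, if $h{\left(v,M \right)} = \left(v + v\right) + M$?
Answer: $-2272$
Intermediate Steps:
$h{\left(v,M \right)} = M + 2 v$ ($h{\left(v,M \right)} = 2 v + M = M + 2 v$)
$m{\left(W,G \right)} = 30$ ($m{\left(W,G \right)} = 30 + 5 \left(-4 + 4\right) = 30 + 5 \cdot 0 = 30 + 0 = 30$)
$\left(14 - m{\left(h{\left(0,-4 \right)},-4 \right)}\right) o = \left(14 - 30\right) 142 = \left(-16\right) 142 = -2272$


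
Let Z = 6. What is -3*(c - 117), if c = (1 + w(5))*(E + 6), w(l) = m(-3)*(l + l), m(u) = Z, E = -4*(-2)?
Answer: -2211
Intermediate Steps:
E = 8
m(u) = 6
w(l) = 12*l (w(l) = 6*(l + l) = 6*(2*l) = 12*l)
c = 854 (c = (1 + 12*5)*(8 + 6) = (1 + 60)*14 = 61*14 = 854)
-3*(c - 117) = -3*(854 - 117) = -3*737 = -2211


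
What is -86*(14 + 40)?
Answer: -4644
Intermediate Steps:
-86*(14 + 40) = -86*54 = -4644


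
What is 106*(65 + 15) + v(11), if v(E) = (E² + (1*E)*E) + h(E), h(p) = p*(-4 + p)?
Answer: 8799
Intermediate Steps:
v(E) = 2*E² + E*(-4 + E) (v(E) = (E² + (1*E)*E) + E*(-4 + E) = (E² + E*E) + E*(-4 + E) = (E² + E²) + E*(-4 + E) = 2*E² + E*(-4 + E))
106*(65 + 15) + v(11) = 106*(65 + 15) + 11*(-4 + 3*11) = 106*80 + 11*(-4 + 33) = 8480 + 11*29 = 8480 + 319 = 8799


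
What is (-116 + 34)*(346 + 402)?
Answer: -61336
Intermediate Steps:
(-116 + 34)*(346 + 402) = -82*748 = -61336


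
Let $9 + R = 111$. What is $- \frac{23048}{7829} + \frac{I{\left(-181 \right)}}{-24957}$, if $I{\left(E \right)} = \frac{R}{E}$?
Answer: $- \frac{34704006286}{11788430631} \approx -2.9439$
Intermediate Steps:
$R = 102$ ($R = -9 + 111 = 102$)
$I{\left(E \right)} = \frac{102}{E}$
$- \frac{23048}{7829} + \frac{I{\left(-181 \right)}}{-24957} = - \frac{23048}{7829} + \frac{102 \frac{1}{-181}}{-24957} = \left(-23048\right) \frac{1}{7829} + 102 \left(- \frac{1}{181}\right) \left(- \frac{1}{24957}\right) = - \frac{23048}{7829} - - \frac{34}{1505739} = - \frac{23048}{7829} + \frac{34}{1505739} = - \frac{34704006286}{11788430631}$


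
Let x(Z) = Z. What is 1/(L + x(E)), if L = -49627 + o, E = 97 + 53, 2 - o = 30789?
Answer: -1/80264 ≈ -1.2459e-5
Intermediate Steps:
o = -30787 (o = 2 - 1*30789 = 2 - 30789 = -30787)
E = 150
L = -80414 (L = -49627 - 30787 = -80414)
1/(L + x(E)) = 1/(-80414 + 150) = 1/(-80264) = -1/80264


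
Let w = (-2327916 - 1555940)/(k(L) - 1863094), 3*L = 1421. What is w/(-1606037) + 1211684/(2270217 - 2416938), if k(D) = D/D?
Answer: -402844104694812980/48779781358137329 ≈ -8.2584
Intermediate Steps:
L = 1421/3 (L = (1/3)*1421 = 1421/3 ≈ 473.67)
k(D) = 1
w = 3883856/1863093 (w = (-2327916 - 1555940)/(1 - 1863094) = -3883856/(-1863093) = -3883856*(-1/1863093) = 3883856/1863093 ≈ 2.0846)
w/(-1606037) + 1211684/(2270217 - 2416938) = (3883856/1863093)/(-1606037) + 1211684/(2270217 - 2416938) = (3883856/1863093)*(-1/1606037) + 1211684/(-146721) = -3883856/2992196292441 + 1211684*(-1/146721) = -3883856/2992196292441 - 1211684/146721 = -402844104694812980/48779781358137329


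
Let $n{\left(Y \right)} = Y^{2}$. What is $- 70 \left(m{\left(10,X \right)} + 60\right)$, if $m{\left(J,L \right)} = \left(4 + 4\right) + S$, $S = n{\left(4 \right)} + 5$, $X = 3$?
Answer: $-6230$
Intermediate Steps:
$S = 21$ ($S = 4^{2} + 5 = 16 + 5 = 21$)
$m{\left(J,L \right)} = 29$ ($m{\left(J,L \right)} = \left(4 + 4\right) + 21 = 8 + 21 = 29$)
$- 70 \left(m{\left(10,X \right)} + 60\right) = - 70 \left(29 + 60\right) = \left(-70\right) 89 = -6230$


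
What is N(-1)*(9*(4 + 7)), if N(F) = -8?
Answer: -792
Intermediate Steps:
N(-1)*(9*(4 + 7)) = -72*(4 + 7) = -72*11 = -8*99 = -792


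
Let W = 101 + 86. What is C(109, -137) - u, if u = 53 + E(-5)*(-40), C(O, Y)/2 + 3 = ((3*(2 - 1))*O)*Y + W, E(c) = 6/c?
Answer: -89331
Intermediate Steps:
W = 187
C(O, Y) = 368 + 6*O*Y (C(O, Y) = -6 + 2*(((3*(2 - 1))*O)*Y + 187) = -6 + 2*(((3*1)*O)*Y + 187) = -6 + 2*((3*O)*Y + 187) = -6 + 2*(3*O*Y + 187) = -6 + 2*(187 + 3*O*Y) = -6 + (374 + 6*O*Y) = 368 + 6*O*Y)
u = 101 (u = 53 + (6/(-5))*(-40) = 53 + (6*(-1/5))*(-40) = 53 - 6/5*(-40) = 53 + 48 = 101)
C(109, -137) - u = (368 + 6*109*(-137)) - 1*101 = (368 - 89598) - 101 = -89230 - 101 = -89331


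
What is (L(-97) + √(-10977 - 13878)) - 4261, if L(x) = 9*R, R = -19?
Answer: -4432 + I*√24855 ≈ -4432.0 + 157.65*I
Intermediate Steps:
L(x) = -171 (L(x) = 9*(-19) = -171)
(L(-97) + √(-10977 - 13878)) - 4261 = (-171 + √(-10977 - 13878)) - 4261 = (-171 + √(-24855)) - 4261 = (-171 + I*√24855) - 4261 = -4432 + I*√24855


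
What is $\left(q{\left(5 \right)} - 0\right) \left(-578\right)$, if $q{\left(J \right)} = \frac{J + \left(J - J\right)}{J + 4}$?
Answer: $- \frac{2890}{9} \approx -321.11$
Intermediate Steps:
$q{\left(J \right)} = \frac{J}{4 + J}$ ($q{\left(J \right)} = \frac{J + 0}{4 + J} = \frac{J}{4 + J}$)
$\left(q{\left(5 \right)} - 0\right) \left(-578\right) = \left(\frac{5}{4 + 5} - 0\right) \left(-578\right) = \left(\frac{5}{9} + 0\right) \left(-578\right) = \frac{5}{9} \left(-578\right) = - \frac{2890}{9}$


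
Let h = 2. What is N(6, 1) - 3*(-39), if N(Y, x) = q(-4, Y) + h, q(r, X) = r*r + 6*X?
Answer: 171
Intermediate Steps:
q(r, X) = r**2 + 6*X
N(Y, x) = 18 + 6*Y (N(Y, x) = ((-4)**2 + 6*Y) + 2 = (16 + 6*Y) + 2 = 18 + 6*Y)
N(6, 1) - 3*(-39) = (18 + 6*6) - 3*(-39) = (18 + 36) + 117 = 54 + 117 = 171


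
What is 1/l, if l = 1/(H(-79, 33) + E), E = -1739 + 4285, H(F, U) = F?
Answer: 2467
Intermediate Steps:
E = 2546
l = 1/2467 (l = 1/(-79 + 2546) = 1/2467 ≈ 0.00040535)
1/l = 1/(1/2467) = 2467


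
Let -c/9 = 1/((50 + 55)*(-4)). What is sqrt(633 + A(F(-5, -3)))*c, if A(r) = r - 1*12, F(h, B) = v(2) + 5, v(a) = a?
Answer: 3*sqrt(157)/70 ≈ 0.53700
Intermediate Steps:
F(h, B) = 7 (F(h, B) = 2 + 5 = 7)
A(r) = -12 + r (A(r) = r - 12 = -12 + r)
c = 3/140 (c = -9/((50 + 55)*(-4)) = -9*(-1)/(105*4) = -3*(-1)/(35*4) = -9*(-1/420) = 3/140 ≈ 0.021429)
sqrt(633 + A(F(-5, -3)))*c = sqrt(633 + (-12 + 7))*(3/140) = sqrt(633 - 5)*(3/140) = sqrt(628)*(3/140) = (2*sqrt(157))*(3/140) = 3*sqrt(157)/70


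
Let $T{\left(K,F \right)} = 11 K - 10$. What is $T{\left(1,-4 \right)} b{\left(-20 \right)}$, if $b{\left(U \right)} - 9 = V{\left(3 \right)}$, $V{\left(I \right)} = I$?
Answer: $12$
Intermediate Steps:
$T{\left(K,F \right)} = -10 + 11 K$
$b{\left(U \right)} = 12$ ($b{\left(U \right)} = 9 + 3 = 12$)
$T{\left(1,-4 \right)} b{\left(-20 \right)} = \left(-10 + 11 \cdot 1\right) 12 = \left(-10 + 11\right) 12 = 1 \cdot 12 = 12$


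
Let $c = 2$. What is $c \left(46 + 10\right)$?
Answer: $112$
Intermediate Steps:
$c \left(46 + 10\right) = 2 \left(46 + 10\right) = 2 \cdot 56 = 112$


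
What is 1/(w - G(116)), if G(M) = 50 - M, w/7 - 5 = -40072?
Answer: -1/280403 ≈ -3.5663e-6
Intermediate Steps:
w = -280469 (w = 35 + 7*(-40072) = 35 - 280504 = -280469)
1/(w - G(116)) = 1/(-280469 - (50 - 1*116)) = 1/(-280469 - (50 - 116)) = 1/(-280469 - 1*(-66)) = 1/(-280469 + 66) = 1/(-280403) = -1/280403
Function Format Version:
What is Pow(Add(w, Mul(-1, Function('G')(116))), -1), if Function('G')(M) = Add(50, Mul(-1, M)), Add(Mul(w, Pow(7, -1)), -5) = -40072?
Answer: Rational(-1, 280403) ≈ -3.5663e-6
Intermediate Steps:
w = -280469 (w = Add(35, Mul(7, -40072)) = Add(35, -280504) = -280469)
Pow(Add(w, Mul(-1, Function('G')(116))), -1) = Pow(Add(-280469, Mul(-1, Add(50, Mul(-1, 116)))), -1) = Pow(Add(-280469, Mul(-1, Add(50, -116))), -1) = Pow(Add(-280469, Mul(-1, -66)), -1) = Pow(Add(-280469, 66), -1) = Pow(-280403, -1) = Rational(-1, 280403)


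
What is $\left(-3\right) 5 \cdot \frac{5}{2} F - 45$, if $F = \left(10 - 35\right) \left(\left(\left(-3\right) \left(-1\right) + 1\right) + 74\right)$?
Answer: $73080$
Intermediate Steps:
$F = -1950$ ($F = - 25 \left(\left(3 + 1\right) + 74\right) = - 25 \left(4 + 74\right) = \left(-25\right) 78 = -1950$)
$\left(-3\right) 5 \cdot \frac{5}{2} F - 45 = \left(-3\right) 5 \cdot \frac{5}{2} \left(-1950\right) - 45 = - 15 \cdot 5 \cdot \frac{1}{2} \left(-1950\right) - 45 = \left(-15\right) \frac{5}{2} \left(-1950\right) - 45 = \left(- \frac{75}{2}\right) \left(-1950\right) - 45 = 73125 - 45 = 73080$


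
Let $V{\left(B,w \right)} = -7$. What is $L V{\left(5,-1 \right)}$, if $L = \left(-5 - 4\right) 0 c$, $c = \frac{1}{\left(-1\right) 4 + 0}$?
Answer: $0$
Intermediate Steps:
$c = - \frac{1}{4}$ ($c = \frac{1}{-4 + 0} = \frac{1}{-4} = - \frac{1}{4} \approx -0.25$)
$L = 0$ ($L = \left(-5 - 4\right) 0 \left(- \frac{1}{4}\right) = \left(-9\right) 0 \left(- \frac{1}{4}\right) = 0 \left(- \frac{1}{4}\right) = 0$)
$L V{\left(5,-1 \right)} = 0 \left(-7\right) = 0$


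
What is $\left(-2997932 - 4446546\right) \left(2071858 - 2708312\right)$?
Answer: $4738067801012$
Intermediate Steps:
$\left(-2997932 - 4446546\right) \left(2071858 - 2708312\right) = \left(-7444478\right) \left(-636454\right) = 4738067801012$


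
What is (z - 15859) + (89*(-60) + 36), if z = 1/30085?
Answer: -636688854/30085 ≈ -21163.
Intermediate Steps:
z = 1/30085 ≈ 3.3239e-5
(z - 15859) + (89*(-60) + 36) = (1/30085 - 15859) + (89*(-60) + 36) = -477118014/30085 + (-5340 + 36) = -477118014/30085 - 5304 = -636688854/30085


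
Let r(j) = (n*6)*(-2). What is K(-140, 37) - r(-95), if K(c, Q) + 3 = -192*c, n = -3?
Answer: 26841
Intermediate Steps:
K(c, Q) = -3 - 192*c
r(j) = 36 (r(j) = -3*6*(-2) = -18*(-2) = 36)
K(-140, 37) - r(-95) = (-3 - 192*(-140)) - 1*36 = (-3 + 26880) - 36 = 26877 - 36 = 26841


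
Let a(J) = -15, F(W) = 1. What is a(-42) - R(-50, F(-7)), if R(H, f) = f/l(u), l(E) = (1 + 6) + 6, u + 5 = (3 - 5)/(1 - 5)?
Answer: -196/13 ≈ -15.077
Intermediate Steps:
u = -9/2 (u = -5 + (3 - 5)/(1 - 5) = -5 - 2/(-4) = -5 - 2*(-¼) = -5 + ½ = -9/2 ≈ -4.5000)
l(E) = 13 (l(E) = 7 + 6 = 13)
R(H, f) = f/13
a(-42) - R(-50, F(-7)) = -15 - 1/13 = -196/13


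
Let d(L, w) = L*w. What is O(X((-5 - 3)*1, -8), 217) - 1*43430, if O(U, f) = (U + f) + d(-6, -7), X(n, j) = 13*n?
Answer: -43275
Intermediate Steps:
O(U, f) = 42 + U + f (O(U, f) = (U + f) - 6*(-7) = (U + f) + 42 = 42 + U + f)
O(X((-5 - 3)*1, -8), 217) - 1*43430 = (42 + 13*((-5 - 3)*1) + 217) - 1*43430 = (42 + 13*(-8*1) + 217) - 43430 = (42 + 13*(-8) + 217) - 43430 = (42 - 104 + 217) - 43430 = 155 - 43430 = -43275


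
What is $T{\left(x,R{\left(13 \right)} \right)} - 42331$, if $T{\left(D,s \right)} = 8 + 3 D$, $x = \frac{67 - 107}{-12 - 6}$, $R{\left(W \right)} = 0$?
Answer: $- \frac{126949}{3} \approx -42316.0$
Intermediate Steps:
$x = \frac{20}{9}$ ($x = - \frac{40}{-18} = \left(-40\right) \left(- \frac{1}{18}\right) = \frac{20}{9} \approx 2.2222$)
$T{\left(x,R{\left(13 \right)} \right)} - 42331 = \left(8 + 3 \cdot \frac{20}{9}\right) - 42331 = \left(8 + \frac{20}{3}\right) - 42331 = \frac{44}{3} - 42331 = - \frac{126949}{3}$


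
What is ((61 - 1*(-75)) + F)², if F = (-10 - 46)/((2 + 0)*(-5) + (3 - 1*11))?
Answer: 1567504/81 ≈ 19352.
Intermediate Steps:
F = 28/9 (F = -56/(2*(-5) + (3 - 11)) = -56/(-10 - 8) = -56/(-18) = -56*(-1/18) = 28/9 ≈ 3.1111)
((61 - 1*(-75)) + F)² = ((61 - 1*(-75)) + 28/9)² = ((61 + 75) + 28/9)² = (136 + 28/9)² = (1252/9)² = 1567504/81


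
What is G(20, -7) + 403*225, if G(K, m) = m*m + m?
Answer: 90717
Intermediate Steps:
G(K, m) = m + m**2 (G(K, m) = m**2 + m = m + m**2)
G(20, -7) + 403*225 = -7*(1 - 7) + 403*225 = -7*(-6) + 90675 = 42 + 90675 = 90717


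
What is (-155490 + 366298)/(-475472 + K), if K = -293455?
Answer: -210808/768927 ≈ -0.27416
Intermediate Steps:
(-155490 + 366298)/(-475472 + K) = (-155490 + 366298)/(-475472 - 293455) = 210808/(-768927) = 210808*(-1/768927) = -210808/768927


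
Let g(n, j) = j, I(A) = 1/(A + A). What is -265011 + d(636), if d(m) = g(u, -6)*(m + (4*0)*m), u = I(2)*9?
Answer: -268827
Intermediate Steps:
I(A) = 1/(2*A)
u = 9/4 (u = ((1/2)/2)*9 = ((1/2)*(1/2))*9 = (1/4)*9 = 9/4 ≈ 2.2500)
d(m) = -6*m (d(m) = -6*(m + (4*0)*m) = -6*(m + 0*m) = -6*(m + 0) = -6*m)
-265011 + d(636) = -265011 - 6*636 = -265011 - 3816 = -268827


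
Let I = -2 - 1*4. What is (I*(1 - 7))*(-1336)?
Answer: -48096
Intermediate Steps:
I = -6 (I = -2 - 4 = -6)
(I*(1 - 7))*(-1336) = -6*(1 - 7)*(-1336) = -6*(-6)*(-1336) = 36*(-1336) = -48096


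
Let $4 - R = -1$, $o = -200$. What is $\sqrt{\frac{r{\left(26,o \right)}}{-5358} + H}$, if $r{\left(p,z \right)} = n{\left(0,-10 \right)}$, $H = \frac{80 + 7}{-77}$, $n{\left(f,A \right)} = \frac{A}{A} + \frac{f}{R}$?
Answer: $\frac{i \sqrt{192347758218}}{412566} \approx 1.063 i$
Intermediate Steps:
$R = 5$ ($R = 4 - -1 = 4 + 1 = 5$)
$n{\left(f,A \right)} = 1 + \frac{f}{5}$ ($n{\left(f,A \right)} = \frac{A}{A} + \frac{f}{5} = 1 + f \frac{1}{5} = 1 + \frac{f}{5}$)
$H = - \frac{87}{77}$ ($H = \left(- \frac{1}{77}\right) 87 = - \frac{87}{77} \approx -1.1299$)
$r{\left(p,z \right)} = 1$ ($r{\left(p,z \right)} = 1 + \frac{1}{5} \cdot 0 = 1 + 0 = 1$)
$\sqrt{\frac{r{\left(26,o \right)}}{-5358} + H} = \sqrt{1 \frac{1}{-5358} - \frac{87}{77}} = \sqrt{1 \left(- \frac{1}{5358}\right) - \frac{87}{77}} = \sqrt{- \frac{1}{5358} - \frac{87}{77}} = \sqrt{- \frac{466223}{412566}} = \frac{i \sqrt{192347758218}}{412566}$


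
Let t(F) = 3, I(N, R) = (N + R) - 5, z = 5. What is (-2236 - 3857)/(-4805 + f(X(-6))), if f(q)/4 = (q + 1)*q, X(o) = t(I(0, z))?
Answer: 6093/4757 ≈ 1.2808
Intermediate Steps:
I(N, R) = -5 + N + R
X(o) = 3
f(q) = 4*q*(1 + q) (f(q) = 4*((q + 1)*q) = 4*((1 + q)*q) = 4*(q*(1 + q)) = 4*q*(1 + q))
(-2236 - 3857)/(-4805 + f(X(-6))) = (-2236 - 3857)/(-4805 + 4*3*(1 + 3)) = -6093/(-4805 + 4*3*4) = -6093/(-4805 + 48) = -6093/(-4757) = -6093*(-1/4757) = 6093/4757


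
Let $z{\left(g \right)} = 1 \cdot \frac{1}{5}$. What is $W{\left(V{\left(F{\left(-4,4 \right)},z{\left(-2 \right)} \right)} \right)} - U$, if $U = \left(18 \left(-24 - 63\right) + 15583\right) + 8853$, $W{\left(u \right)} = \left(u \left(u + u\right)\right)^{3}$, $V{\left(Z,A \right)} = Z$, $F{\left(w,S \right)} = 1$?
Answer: $-22862$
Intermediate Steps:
$z{\left(g \right)} = \frac{1}{5}$ ($z{\left(g \right)} = 1 \cdot \frac{1}{5} = \frac{1}{5}$)
$W{\left(u \right)} = 8 u^{6}$ ($W{\left(u \right)} = \left(u 2 u\right)^{3} = \left(2 u^{2}\right)^{3} = 8 u^{6}$)
$U = 22870$ ($U = \left(18 \left(-87\right) + 15583\right) + 8853 = \left(-1566 + 15583\right) + 8853 = 14017 + 8853 = 22870$)
$W{\left(V{\left(F{\left(-4,4 \right)},z{\left(-2 \right)} \right)} \right)} - U = 8 \cdot 1^{6} - 22870 = 8 \cdot 1 - 22870 = 8 - 22870 = -22862$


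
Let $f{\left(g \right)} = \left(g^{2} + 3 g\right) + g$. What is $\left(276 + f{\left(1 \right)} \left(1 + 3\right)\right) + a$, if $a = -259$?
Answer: $37$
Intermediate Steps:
$f{\left(g \right)} = g^{2} + 4 g$
$\left(276 + f{\left(1 \right)} \left(1 + 3\right)\right) + a = \left(276 + 1 \left(4 + 1\right) \left(1 + 3\right)\right) - 259 = \left(276 + 1 \cdot 5 \cdot 4\right) - 259 = \left(276 + 5 \cdot 4\right) - 259 = \left(276 + 20\right) - 259 = 296 - 259 = 37$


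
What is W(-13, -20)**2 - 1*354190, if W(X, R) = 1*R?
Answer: -353790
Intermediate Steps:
W(X, R) = R
W(-13, -20)**2 - 1*354190 = (-20)**2 - 1*354190 = 400 - 354190 = -353790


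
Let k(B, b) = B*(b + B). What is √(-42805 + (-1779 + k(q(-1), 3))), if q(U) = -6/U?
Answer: I*√44530 ≈ 211.02*I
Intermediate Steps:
k(B, b) = B*(B + b)
√(-42805 + (-1779 + k(q(-1), 3))) = √(-42805 + (-1779 + (-6/(-1))*(-6/(-1) + 3))) = √(-42805 + (-1779 + (-6*(-1))*(-6*(-1) + 3))) = √(-42805 + (-1779 + 6*(6 + 3))) = √(-42805 + (-1779 + 6*9)) = √(-42805 + (-1779 + 54)) = √(-42805 - 1725) = √(-44530) = I*√44530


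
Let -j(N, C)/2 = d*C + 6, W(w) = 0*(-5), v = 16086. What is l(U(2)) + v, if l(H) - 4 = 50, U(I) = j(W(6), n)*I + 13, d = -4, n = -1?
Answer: 16140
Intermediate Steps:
W(w) = 0
j(N, C) = -12 + 8*C (j(N, C) = -2*(-4*C + 6) = -2*(6 - 4*C) = -12 + 8*C)
U(I) = 13 - 20*I (U(I) = (-12 + 8*(-1))*I + 13 = (-12 - 8)*I + 13 = -20*I + 13 = 13 - 20*I)
l(H) = 54 (l(H) = 4 + 50 = 54)
l(U(2)) + v = 54 + 16086 = 16140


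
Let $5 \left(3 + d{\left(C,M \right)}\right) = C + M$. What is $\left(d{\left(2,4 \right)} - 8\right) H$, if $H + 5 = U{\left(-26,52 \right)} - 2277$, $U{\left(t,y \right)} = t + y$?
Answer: $\frac{110544}{5} \approx 22109.0$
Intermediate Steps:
$d{\left(C,M \right)} = -3 + \frac{C}{5} + \frac{M}{5}$ ($d{\left(C,M \right)} = -3 + \frac{C + M}{5} = -3 + \left(\frac{C}{5} + \frac{M}{5}\right) = -3 + \frac{C}{5} + \frac{M}{5}$)
$H = -2256$ ($H = -5 + \left(\left(-26 + 52\right) - 2277\right) = -5 + \left(26 - 2277\right) = -5 - 2251 = -2256$)
$\left(d{\left(2,4 \right)} - 8\right) H = \left(\left(-3 + \frac{1}{5} \cdot 2 + \frac{1}{5} \cdot 4\right) - 8\right) \left(-2256\right) = \left(\left(-3 + \frac{2}{5} + \frac{4}{5}\right) - 8\right) \left(-2256\right) = \left(- \frac{9}{5} - 8\right) \left(-2256\right) = \left(- \frac{49}{5}\right) \left(-2256\right) = \frac{110544}{5}$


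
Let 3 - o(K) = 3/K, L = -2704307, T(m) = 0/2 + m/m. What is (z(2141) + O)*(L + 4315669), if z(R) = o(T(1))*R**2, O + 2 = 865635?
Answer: 1394848122146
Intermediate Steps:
O = 865633 (O = -2 + 865635 = 865633)
T(m) = 1 (T(m) = 0*(1/2) + 1 = 0 + 1 = 1)
o(K) = 3 - 3/K
z(R) = 0 (z(R) = (3 - 3/1)*R**2 = (3 - 3*1)*R**2 = (3 - 3)*R**2 = 0*R**2 = 0)
(z(2141) + O)*(L + 4315669) = (0 + 865633)*(-2704307 + 4315669) = 865633*1611362 = 1394848122146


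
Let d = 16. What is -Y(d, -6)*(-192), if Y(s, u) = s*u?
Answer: -18432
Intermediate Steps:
-Y(d, -6)*(-192) = -16*(-6)*(-192) = -(-96)*(-192) = -1*18432 = -18432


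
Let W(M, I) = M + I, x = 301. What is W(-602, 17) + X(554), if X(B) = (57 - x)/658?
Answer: -192587/329 ≈ -585.37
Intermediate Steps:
W(M, I) = I + M
X(B) = -122/329 (X(B) = (57 - 1*301)/658 = (57 - 301)*(1/658) = -244*1/658 = -122/329)
W(-602, 17) + X(554) = (17 - 602) - 122/329 = -585 - 122/329 = -192587/329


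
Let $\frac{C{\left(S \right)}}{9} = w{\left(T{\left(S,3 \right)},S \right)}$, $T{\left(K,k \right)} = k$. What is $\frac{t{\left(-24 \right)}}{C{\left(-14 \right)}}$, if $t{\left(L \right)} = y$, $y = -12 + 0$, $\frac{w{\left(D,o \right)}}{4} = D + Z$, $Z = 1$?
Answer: $- \frac{1}{12} \approx -0.083333$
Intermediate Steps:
$w{\left(D,o \right)} = 4 + 4 D$ ($w{\left(D,o \right)} = 4 \left(D + 1\right) = 4 \left(1 + D\right) = 4 + 4 D$)
$C{\left(S \right)} = 144$ ($C{\left(S \right)} = 9 \left(4 + 4 \cdot 3\right) = 9 \left(4 + 12\right) = 9 \cdot 16 = 144$)
$y = -12$
$t{\left(L \right)} = -12$
$\frac{t{\left(-24 \right)}}{C{\left(-14 \right)}} = - \frac{12}{144} = \left(-12\right) \frac{1}{144} = - \frac{1}{12}$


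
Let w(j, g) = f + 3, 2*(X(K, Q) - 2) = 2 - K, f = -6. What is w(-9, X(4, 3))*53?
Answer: -159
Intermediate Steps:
X(K, Q) = 3 - K/2 (X(K, Q) = 2 + (2 - K)/2 = 2 + (1 - K/2) = 3 - K/2)
w(j, g) = -3 (w(j, g) = -6 + 3 = -3)
w(-9, X(4, 3))*53 = -3*53 = -159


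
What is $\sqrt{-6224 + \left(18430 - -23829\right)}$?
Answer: $\sqrt{36035} \approx 189.83$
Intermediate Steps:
$\sqrt{-6224 + \left(18430 - -23829\right)} = \sqrt{-6224 + \left(18430 + 23829\right)} = \sqrt{-6224 + 42259} = \sqrt{36035}$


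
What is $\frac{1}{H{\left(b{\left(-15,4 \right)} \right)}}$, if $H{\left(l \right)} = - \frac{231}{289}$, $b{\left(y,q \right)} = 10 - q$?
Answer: $- \frac{289}{231} \approx -1.2511$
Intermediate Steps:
$H{\left(l \right)} = - \frac{231}{289}$ ($H{\left(l \right)} = \left(-231\right) \frac{1}{289} = - \frac{231}{289}$)
$\frac{1}{H{\left(b{\left(-15,4 \right)} \right)}} = \frac{1}{- \frac{231}{289}} = - \frac{289}{231}$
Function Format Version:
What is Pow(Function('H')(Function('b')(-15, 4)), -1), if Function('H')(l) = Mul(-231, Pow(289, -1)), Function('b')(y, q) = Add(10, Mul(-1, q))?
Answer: Rational(-289, 231) ≈ -1.2511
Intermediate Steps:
Function('H')(l) = Rational(-231, 289) (Function('H')(l) = Mul(-231, Rational(1, 289)) = Rational(-231, 289))
Pow(Function('H')(Function('b')(-15, 4)), -1) = Pow(Rational(-231, 289), -1) = Rational(-289, 231)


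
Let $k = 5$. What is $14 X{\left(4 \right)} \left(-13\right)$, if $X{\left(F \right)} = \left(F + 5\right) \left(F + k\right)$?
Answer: $-14742$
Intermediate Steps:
$X{\left(F \right)} = \left(5 + F\right)^{2}$ ($X{\left(F \right)} = \left(F + 5\right) \left(F + 5\right) = \left(5 + F\right) \left(5 + F\right) = \left(5 + F\right)^{2}$)
$14 X{\left(4 \right)} \left(-13\right) = 14 \left(25 + 4^{2} + 10 \cdot 4\right) \left(-13\right) = 14 \left(25 + 16 + 40\right) \left(-13\right) = 14 \cdot 81 \left(-13\right) = 1134 \left(-13\right) = -14742$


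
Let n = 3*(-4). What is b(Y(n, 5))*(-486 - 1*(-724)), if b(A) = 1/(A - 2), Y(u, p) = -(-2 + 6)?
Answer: -119/3 ≈ -39.667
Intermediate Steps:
n = -12
Y(u, p) = -4 (Y(u, p) = -1*4 = -4)
b(A) = 1/(-2 + A)
b(Y(n, 5))*(-486 - 1*(-724)) = (-486 - 1*(-724))/(-2 - 4) = (-486 + 724)/(-6) = -⅙*238 = -119/3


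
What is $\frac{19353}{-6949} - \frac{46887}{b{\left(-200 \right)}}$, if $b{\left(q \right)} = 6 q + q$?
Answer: $\frac{298723563}{9728600} \approx 30.706$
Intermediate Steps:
$b{\left(q \right)} = 7 q$
$\frac{19353}{-6949} - \frac{46887}{b{\left(-200 \right)}} = \frac{19353}{-6949} - \frac{46887}{7 \left(-200\right)} = 19353 \left(- \frac{1}{6949}\right) - \frac{46887}{-1400} = - \frac{19353}{6949} - - \frac{46887}{1400} = - \frac{19353}{6949} + \frac{46887}{1400} = \frac{298723563}{9728600}$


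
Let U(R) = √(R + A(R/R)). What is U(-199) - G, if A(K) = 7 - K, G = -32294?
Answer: 32294 + I*√193 ≈ 32294.0 + 13.892*I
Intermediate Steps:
U(R) = √(6 + R) (U(R) = √(R + (7 - R/R)) = √(R + (7 - 1*1)) = √(R + (7 - 1)) = √(R + 6) = √(6 + R))
U(-199) - G = √(6 - 199) - 1*(-32294) = √(-193) + 32294 = I*√193 + 32294 = 32294 + I*√193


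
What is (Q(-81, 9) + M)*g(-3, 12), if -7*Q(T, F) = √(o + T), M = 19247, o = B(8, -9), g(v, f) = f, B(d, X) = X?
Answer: 230964 - 36*I*√10/7 ≈ 2.3096e+5 - 16.263*I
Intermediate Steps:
o = -9
Q(T, F) = -√(-9 + T)/7
(Q(-81, 9) + M)*g(-3, 12) = (-√(-9 - 81)/7 + 19247)*12 = (-3*I*√10/7 + 19247)*12 = (19247 - 3*I*√10/7)*12 = 230964 - 36*I*√10/7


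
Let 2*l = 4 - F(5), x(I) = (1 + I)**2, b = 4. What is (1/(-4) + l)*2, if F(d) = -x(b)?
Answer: 57/2 ≈ 28.500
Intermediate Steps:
F(d) = -25 (F(d) = -(1 + 4)**2 = -1*5**2 = -1*25 = -25)
l = 29/2 (l = (4 - 1*(-25))/2 = (4 + 25)/2 = (1/2)*29 = 29/2 ≈ 14.500)
(1/(-4) + l)*2 = (1/(-4) + 29/2)*2 = (-1/4 + 29/2)*2 = (57/4)*2 = 57/2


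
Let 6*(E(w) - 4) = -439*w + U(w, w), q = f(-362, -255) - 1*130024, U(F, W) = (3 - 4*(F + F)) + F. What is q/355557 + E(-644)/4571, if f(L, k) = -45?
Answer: 10951870157/1083500698 ≈ 10.108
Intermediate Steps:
U(F, W) = 3 - 7*F (U(F, W) = (3 - 8*F) + F = 3 - 7*F)
q = -130069 (q = -45 - 1*130024 = -45 - 130024 = -130069)
E(w) = 9/2 - 223*w/3 (E(w) = 4 + (-439*w + (3 - 7*w))/6 = 4 + (3 - 446*w)/6 = 4 + (½ - 223*w/3) = 9/2 - 223*w/3)
q/355557 + E(-644)/4571 = -130069/355557 + (9/2 - 223/3*(-644))/4571 = -130069*1/355557 + (9/2 + 143612/3)*(1/4571) = -130069/355557 + (287251/6)*(1/4571) = -130069/355557 + 287251/27426 = 10951870157/1083500698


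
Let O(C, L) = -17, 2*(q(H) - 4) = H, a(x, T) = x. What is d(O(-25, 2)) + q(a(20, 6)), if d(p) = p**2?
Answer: 303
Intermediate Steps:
q(H) = 4 + H/2
d(O(-25, 2)) + q(a(20, 6)) = (-17)**2 + (4 + (1/2)*20) = 289 + (4 + 10) = 289 + 14 = 303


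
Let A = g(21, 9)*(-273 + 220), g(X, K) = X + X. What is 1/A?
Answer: -1/2226 ≈ -0.00044924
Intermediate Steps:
g(X, K) = 2*X
A = -2226 (A = (2*21)*(-273 + 220) = 42*(-53) = -2226)
1/A = 1/(-2226) = -1/2226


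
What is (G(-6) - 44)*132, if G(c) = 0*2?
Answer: -5808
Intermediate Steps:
G(c) = 0
(G(-6) - 44)*132 = (0 - 44)*132 = -44*132 = -5808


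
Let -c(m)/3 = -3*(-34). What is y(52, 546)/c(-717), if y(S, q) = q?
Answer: -91/51 ≈ -1.7843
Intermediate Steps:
c(m) = -306 (c(m) = -(-9)*(-34) = -3*102 = -306)
y(52, 546)/c(-717) = 546/(-306) = 546*(-1/306) = -91/51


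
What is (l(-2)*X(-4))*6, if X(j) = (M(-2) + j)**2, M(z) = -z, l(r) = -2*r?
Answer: 96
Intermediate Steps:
X(j) = (2 + j)**2 (X(j) = (-1*(-2) + j)**2 = (2 + j)**2)
(l(-2)*X(-4))*6 = ((-2*(-2))*(2 - 4)**2)*6 = (4*(-2)**2)*6 = (4*4)*6 = 16*6 = 96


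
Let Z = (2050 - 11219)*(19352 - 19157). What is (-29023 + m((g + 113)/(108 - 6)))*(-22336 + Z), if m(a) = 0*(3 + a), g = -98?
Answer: 52540075693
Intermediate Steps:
Z = -1787955 (Z = -9169*195 = -1787955)
m(a) = 0
(-29023 + m((g + 113)/(108 - 6)))*(-22336 + Z) = (-29023 + 0)*(-22336 - 1787955) = -29023*(-1810291) = 52540075693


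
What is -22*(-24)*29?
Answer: 15312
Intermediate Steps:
-22*(-24)*29 = 528*29 = 15312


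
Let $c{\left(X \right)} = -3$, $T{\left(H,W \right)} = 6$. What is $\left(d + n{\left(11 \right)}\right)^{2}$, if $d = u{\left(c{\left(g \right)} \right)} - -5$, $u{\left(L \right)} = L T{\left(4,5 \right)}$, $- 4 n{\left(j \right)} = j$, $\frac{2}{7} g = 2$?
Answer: $\frac{3969}{16} \approx 248.06$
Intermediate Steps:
$g = 7$ ($g = \frac{7}{2} \cdot 2 = 7$)
$n{\left(j \right)} = - \frac{j}{4}$
$u{\left(L \right)} = 6 L$ ($u{\left(L \right)} = L 6 = 6 L$)
$d = -13$ ($d = 6 \left(-3\right) - -5 = -18 + 5 = -13$)
$\left(d + n{\left(11 \right)}\right)^{2} = \left(-13 - \frac{11}{4}\right)^{2} = \left(- \frac{63}{4}\right)^{2} = \frac{3969}{16}$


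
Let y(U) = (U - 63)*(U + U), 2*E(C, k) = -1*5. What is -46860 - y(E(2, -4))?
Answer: -94375/2 ≈ -47188.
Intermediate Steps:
E(C, k) = -5/2 (E(C, k) = (-1*5)/2 = (1/2)*(-5) = -5/2)
y(U) = 2*U*(-63 + U) (y(U) = (-63 + U)*(2*U) = 2*U*(-63 + U))
-46860 - y(E(2, -4)) = -46860 - 2*(-5)*(-63 - 5/2)/2 = -46860 - 2*(-5)*(-131)/(2*2) = -46860 - 1*655/2 = -46860 - 655/2 = -94375/2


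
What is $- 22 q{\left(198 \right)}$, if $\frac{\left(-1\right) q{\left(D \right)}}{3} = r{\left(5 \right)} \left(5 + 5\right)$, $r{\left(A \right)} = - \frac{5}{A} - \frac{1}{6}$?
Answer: $-770$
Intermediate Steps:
$r{\left(A \right)} = - \frac{1}{6} - \frac{5}{A}$ ($r{\left(A \right)} = - \frac{5}{A} - \frac{1}{6} = - \frac{1}{6} - \frac{5}{A}$)
$q{\left(D \right)} = 35$ ($q{\left(D \right)} = - 3 \frac{-30 - 5}{6 \cdot 5} \left(5 + 5\right) = - 3 \cdot \frac{1}{6} \cdot \frac{1}{5} \left(-30 - 5\right) 10 = - 3 \cdot \frac{1}{6} \cdot \frac{1}{5} \left(-35\right) 10 = - 3 \left(\left(- \frac{7}{6}\right) 10\right) = \left(-3\right) \left(- \frac{35}{3}\right) = 35$)
$- 22 q{\left(198 \right)} = \left(-22\right) 35 = -770$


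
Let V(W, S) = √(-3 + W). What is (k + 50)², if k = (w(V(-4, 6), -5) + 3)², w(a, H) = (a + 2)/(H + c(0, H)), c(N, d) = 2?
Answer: 240692/81 - 4592*I*√7/27 ≈ 2971.5 - 449.97*I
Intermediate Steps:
w(a, H) = (2 + a)/(2 + H) (w(a, H) = (a + 2)/(H + 2) = (2 + a)/(2 + H))
k = (7/3 - I*√7/3)² (k = ((2 + √(-3 - 4))/(2 - 5) + 3)² = ((2 + √(-7))/(-3) + 3)² = (-(2 + I*√7)/3 + 3)² = ((-⅔ - I*√7/3) + 3)² = (7/3 - I*√7/3)² ≈ 4.6667 - 4.1156*I)
(k + 50)² = ((7 - I*√7)²/9 + 50)² = (50 + (7 - I*√7)²/9)²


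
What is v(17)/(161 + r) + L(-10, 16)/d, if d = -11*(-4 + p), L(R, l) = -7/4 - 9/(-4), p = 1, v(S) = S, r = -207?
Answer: -269/759 ≈ -0.35441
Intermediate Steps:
L(R, l) = ½ (L(R, l) = -7*¼ - 9*(-¼) = -7/4 + 9/4 = ½)
d = 33 (d = -11*(-4 + 1) = -11*(-3) = 33)
v(17)/(161 + r) + L(-10, 16)/d = 17/(161 - 207) + (½)/33 = 17/(-46) + (½)*(1/33) = 17*(-1/46) + 1/66 = -17/46 + 1/66 = -269/759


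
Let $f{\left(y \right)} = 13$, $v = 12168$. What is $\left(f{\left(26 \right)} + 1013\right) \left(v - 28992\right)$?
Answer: $-17261424$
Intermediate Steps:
$\left(f{\left(26 \right)} + 1013\right) \left(v - 28992\right) = \left(13 + 1013\right) \left(12168 - 28992\right) = 1026 \left(-16824\right) = -17261424$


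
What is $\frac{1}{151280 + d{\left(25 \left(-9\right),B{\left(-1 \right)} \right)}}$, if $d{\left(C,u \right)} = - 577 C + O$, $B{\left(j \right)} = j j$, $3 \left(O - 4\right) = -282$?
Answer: $\frac{1}{281015} \approx 3.5585 \cdot 10^{-6}$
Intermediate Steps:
$O = -90$ ($O = 4 + \frac{1}{3} \left(-282\right) = 4 - 94 = -90$)
$B{\left(j \right)} = j^{2}$
$d{\left(C,u \right)} = -90 - 577 C$ ($d{\left(C,u \right)} = - 577 C - 90 = -90 - 577 C$)
$\frac{1}{151280 + d{\left(25 \left(-9\right),B{\left(-1 \right)} \right)}} = \frac{1}{151280 - \left(90 + 577 \cdot 25 \left(-9\right)\right)} = \frac{1}{151280 - -129735} = \frac{1}{151280 + \left(-90 + 129825\right)} = \frac{1}{151280 + 129735} = \frac{1}{281015}$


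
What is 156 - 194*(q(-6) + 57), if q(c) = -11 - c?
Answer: -9932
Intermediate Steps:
156 - 194*(q(-6) + 57) = 156 - 194*((-11 - 1*(-6)) + 57) = 156 - 194*((-11 + 6) + 57) = 156 - 194*(-5 + 57) = 156 - 194*52 = 156 - 10088 = -9932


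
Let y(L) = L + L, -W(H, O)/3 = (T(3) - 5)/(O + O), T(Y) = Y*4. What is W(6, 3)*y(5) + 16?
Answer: -19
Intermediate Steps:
T(Y) = 4*Y
W(H, O) = -21/(2*O) (W(H, O) = -3*(4*3 - 5)/(O + O) = -3*(12 - 5)/(2*O) = -21*1/(2*O) = -21/(2*O))
y(L) = 2*L
W(6, 3)*y(5) + 16 = (-21/2/3)*(2*5) + 16 = -21/2*1/3*10 + 16 = -7/2*10 + 16 = -35 + 16 = -19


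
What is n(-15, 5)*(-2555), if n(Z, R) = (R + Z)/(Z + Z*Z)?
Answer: 365/3 ≈ 121.67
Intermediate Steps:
n(Z, R) = (R + Z)/(Z + Z²)
n(-15, 5)*(-2555) = ((5 - 15)/((-15)*(1 - 15)))*(-2555) = -1/15*(-10)/(-14)*(-2555) = -1/15*(-1/14)*(-10)*(-2555) = -1/21*(-2555) = 365/3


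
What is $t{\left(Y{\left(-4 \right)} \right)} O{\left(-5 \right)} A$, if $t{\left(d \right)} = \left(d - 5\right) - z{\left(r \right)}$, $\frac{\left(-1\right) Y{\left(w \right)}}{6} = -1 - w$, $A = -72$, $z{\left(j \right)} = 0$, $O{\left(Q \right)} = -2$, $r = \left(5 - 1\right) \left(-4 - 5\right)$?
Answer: $-3312$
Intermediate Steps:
$r = -36$ ($r = 4 \left(-9\right) = -36$)
$Y{\left(w \right)} = 6 + 6 w$ ($Y{\left(w \right)} = - 6 \left(-1 - w\right) = 6 + 6 w$)
$t{\left(d \right)} = -5 + d$ ($t{\left(d \right)} = \left(d - 5\right) - 0 = \left(-5 + d\right) + 0 = -5 + d$)
$t{\left(Y{\left(-4 \right)} \right)} O{\left(-5 \right)} A = \left(-5 + \left(6 + 6 \left(-4\right)\right)\right) \left(-2\right) \left(-72\right) = \left(-5 + \left(6 - 24\right)\right) \left(-2\right) \left(-72\right) = \left(-5 - 18\right) \left(-2\right) \left(-72\right) = \left(-23\right) \left(-2\right) \left(-72\right) = 46 \left(-72\right) = -3312$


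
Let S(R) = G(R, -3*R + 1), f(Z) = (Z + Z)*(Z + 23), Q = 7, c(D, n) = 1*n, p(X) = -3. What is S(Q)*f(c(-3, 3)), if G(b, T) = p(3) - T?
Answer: 2652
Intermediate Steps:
c(D, n) = n
f(Z) = 2*Z*(23 + Z) (f(Z) = (2*Z)*(23 + Z) = 2*Z*(23 + Z))
G(b, T) = -3 - T
S(R) = -4 + 3*R (S(R) = -3 - (-3*R + 1) = -3 - (1 - 3*R) = -3 + (-1 + 3*R) = -4 + 3*R)
S(Q)*f(c(-3, 3)) = (-4 + 3*7)*(2*3*(23 + 3)) = (-4 + 21)*(2*3*26) = 17*156 = 2652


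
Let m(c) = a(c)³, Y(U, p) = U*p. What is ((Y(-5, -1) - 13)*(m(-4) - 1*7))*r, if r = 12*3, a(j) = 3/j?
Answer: 4275/2 ≈ 2137.5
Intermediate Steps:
m(c) = 27/c³ (m(c) = (3/c)³ = 27/c³)
r = 36
((Y(-5, -1) - 13)*(m(-4) - 1*7))*r = ((-5*(-1) - 13)*(27/(-4)³ - 1*7))*36 = ((5 - 13)*(27*(-1/64) - 7))*36 = -8*(-27/64 - 7)*36 = -8*(-475/64)*36 = (475/8)*36 = 4275/2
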